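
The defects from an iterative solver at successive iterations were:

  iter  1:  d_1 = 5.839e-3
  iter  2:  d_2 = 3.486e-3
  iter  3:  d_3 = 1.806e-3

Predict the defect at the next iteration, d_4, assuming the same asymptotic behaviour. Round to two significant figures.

First estimate the order: p ≈ ln(d_3/d_2) / ln(d_2/d_1) = ln(1.806e-3/3.486e-3)/ln(3.486e-3/5.839e-3) = ln(0.518072)/ln(0.59702) ≈ 1.2750.
Then d_4 ≈ d_3·(d_3/d_2)^p = 1.806e-3·(0.518072)^1.2750 = 1.806e-3·0.432362 ≈ 0.0007808.

7.8e-4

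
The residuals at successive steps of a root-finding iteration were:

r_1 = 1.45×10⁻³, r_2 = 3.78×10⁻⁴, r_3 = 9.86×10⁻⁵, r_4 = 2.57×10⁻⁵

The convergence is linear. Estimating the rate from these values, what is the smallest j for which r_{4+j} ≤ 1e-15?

18

Rate ρ ≈ r_4/r_3 = 2.57×10⁻⁵/9.86×10⁻⁵ = 0.2606.
After j more steps, r_{4+j} ≈ 2.57×10⁻⁵·ρ^j; need ρ^j ≤ 1e-15/2.57×10⁻⁵ = 3.89105e-11.
j ≥ ln(3.89105e-11)/ln(0.2606) = -23.9698/-1.34477 = 17.824.
So 18 more iterations are needed.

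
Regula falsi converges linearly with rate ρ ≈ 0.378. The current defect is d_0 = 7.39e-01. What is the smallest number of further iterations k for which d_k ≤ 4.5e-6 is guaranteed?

After k steps, d_k ≈ 7.39e-01·0.378^k.
Need 0.378^k ≤ 4.5e-6/7.39e-01 = 6.08931e-06.
k ≥ ln(6.08931e-06)/ln(0.378) = -12.0090/-0.97286 = 12.344.
Smallest integer k = 13.

13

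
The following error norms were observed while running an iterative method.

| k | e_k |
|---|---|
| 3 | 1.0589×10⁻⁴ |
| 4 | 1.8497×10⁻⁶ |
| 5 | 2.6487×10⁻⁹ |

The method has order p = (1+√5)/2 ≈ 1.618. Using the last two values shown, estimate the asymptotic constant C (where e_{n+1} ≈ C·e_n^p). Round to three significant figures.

5.00

C ≈ e_5 / e_4^1.618
  = 2.6487×10⁻⁹ / (1.8497×10⁻⁶)^1.618
  = 2.6487×10⁻⁹ / 5.29871e-10 ≈ 4.9988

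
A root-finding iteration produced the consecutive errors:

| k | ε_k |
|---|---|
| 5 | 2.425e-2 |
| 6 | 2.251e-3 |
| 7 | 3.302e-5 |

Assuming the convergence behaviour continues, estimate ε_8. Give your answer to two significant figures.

1.8e-8

First estimate the order: p ≈ ln(ε_7/ε_6) / ln(ε_6/ε_5) = ln(3.302e-5/2.251e-3)/ln(2.251e-3/2.425e-2) = ln(0.014669)/ln(0.0928247) ≈ 1.7762.
Then ε_8 ≈ ε_7·(ε_7/ε_6)^p = 3.302e-5·(0.014669)^1.7762 = 3.302e-5·0.000553555 ≈ 1.828e-08.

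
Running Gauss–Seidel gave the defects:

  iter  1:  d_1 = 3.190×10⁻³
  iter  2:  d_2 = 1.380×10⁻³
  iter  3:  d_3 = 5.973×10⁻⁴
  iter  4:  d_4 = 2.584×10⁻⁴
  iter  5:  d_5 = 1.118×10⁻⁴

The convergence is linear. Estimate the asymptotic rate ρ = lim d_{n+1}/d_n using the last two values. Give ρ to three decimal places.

ρ ≈ d_5/d_4 = 1.118×10⁻⁴/2.584×10⁻⁴ = 0.43266

0.433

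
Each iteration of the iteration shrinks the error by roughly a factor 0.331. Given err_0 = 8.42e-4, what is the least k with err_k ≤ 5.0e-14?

After k steps, err_k ≈ 8.42e-4·0.331^k.
Need 0.331^k ≤ 5.0e-14/8.42e-4 = 5.93824e-11.
k ≥ ln(5.93824e-11)/ln(0.331) = -23.5470/-1.10564 = 21.297.
Smallest integer k = 22.

22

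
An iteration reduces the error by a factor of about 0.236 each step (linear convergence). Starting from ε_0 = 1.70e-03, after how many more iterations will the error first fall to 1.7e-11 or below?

After k steps, ε_k ≈ 1.70e-03·0.236^k.
Need 0.236^k ≤ 1.7e-11/1.70e-03 = 1e-08.
k ≥ ln(1e-08)/ln(0.236) = -18.4207/-1.44392 = 12.757.
Smallest integer k = 13.

13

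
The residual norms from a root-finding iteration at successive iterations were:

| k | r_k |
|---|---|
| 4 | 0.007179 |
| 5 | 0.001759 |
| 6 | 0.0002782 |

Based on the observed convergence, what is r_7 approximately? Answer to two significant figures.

First estimate the order: p ≈ ln(r_6/r_5) / ln(r_5/r_4) = ln(0.0002782/0.001759)/ln(0.001759/0.007179) = ln(0.158158)/ln(0.24502) ≈ 1.3112.
Then r_7 ≈ r_6·(r_6/r_5)^p = 0.0002782·(0.158158)^1.3112 = 0.0002782·0.089094 ≈ 2.479e-05.

2.5e-5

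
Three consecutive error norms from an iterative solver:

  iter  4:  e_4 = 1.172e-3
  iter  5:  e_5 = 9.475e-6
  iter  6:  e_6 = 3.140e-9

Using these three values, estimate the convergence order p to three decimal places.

1.663

p ≈ ln(e_6/e_5) / ln(e_5/e_4)
  = ln(3.140e-9/9.475e-6) / ln(9.475e-6/1.172e-3)
  = ln(0.000331398) / ln(0.00808447)
  = -8.012190 / -4.817810 ≈ 1.663036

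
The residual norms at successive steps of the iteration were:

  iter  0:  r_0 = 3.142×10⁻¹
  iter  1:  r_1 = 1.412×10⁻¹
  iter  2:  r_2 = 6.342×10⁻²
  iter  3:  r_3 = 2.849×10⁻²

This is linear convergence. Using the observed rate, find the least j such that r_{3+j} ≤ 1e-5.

10

Rate ρ ≈ r_3/r_2 = 2.849×10⁻²/6.342×10⁻² = 0.4492.
After j more steps, r_{3+j} ≈ 2.849×10⁻²·ρ^j; need ρ^j ≤ 1e-5/2.849×10⁻² = 0.000351.
j ≥ ln(0.000351)/ln(0.4492) = -7.9547/-0.80029 = 9.940.
So 10 more iterations are needed.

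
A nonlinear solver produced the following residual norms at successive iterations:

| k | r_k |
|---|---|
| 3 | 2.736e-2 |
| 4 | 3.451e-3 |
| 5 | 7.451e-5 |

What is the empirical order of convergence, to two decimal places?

p ≈ ln(r_5/r_4) / ln(r_4/r_3)
  = ln(7.451e-5/3.451e-3) / ln(3.451e-3/2.736e-2)
  = ln(0.0215908) / ln(0.126133)
  = -3.83549 / -2.07042 ≈ 1.85252

1.85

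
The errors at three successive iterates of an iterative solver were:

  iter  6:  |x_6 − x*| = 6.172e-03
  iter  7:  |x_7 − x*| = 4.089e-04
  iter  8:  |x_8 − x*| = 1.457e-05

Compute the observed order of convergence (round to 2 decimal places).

p ≈ ln(|x_8 − x*|/|x_7 − x*|) / ln(|x_7 − x*|/|x_6 − x*|)
  = ln(1.457e-05/4.089e-04) / ln(4.089e-04/6.172e-03)
  = ln(0.0356322) / ln(0.0662508)
  = -3.33451 / -2.71431 ≈ 1.22849

1.23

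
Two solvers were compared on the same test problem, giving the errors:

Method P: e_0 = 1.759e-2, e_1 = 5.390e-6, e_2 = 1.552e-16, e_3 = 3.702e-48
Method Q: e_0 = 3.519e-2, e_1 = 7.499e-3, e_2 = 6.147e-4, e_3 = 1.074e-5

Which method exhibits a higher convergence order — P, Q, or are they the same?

P

Method P: p ≈ ln(3.702e-48/1.552e-16)/ln(1.552e-16/5.390e-6) ≈ 3.00.
Method Q: p ≈ ln(1.074e-5/6.147e-4)/ln(6.147e-4/7.499e-3) ≈ 1.62.
Method P has the higher order (≈3.0 vs ≈1.6).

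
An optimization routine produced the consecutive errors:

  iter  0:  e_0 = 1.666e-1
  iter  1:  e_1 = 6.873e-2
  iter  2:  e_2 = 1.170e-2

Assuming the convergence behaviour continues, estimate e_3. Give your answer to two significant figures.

3.4e-4

First estimate the order: p ≈ ln(e_2/e_1) / ln(e_1/e_0) = ln(1.170e-2/6.873e-2)/ln(6.873e-2/1.666e-1) = ln(0.170231)/ln(0.412545) ≈ 1.9998.
Then e_3 ≈ e_2·(e_2/e_1)^p = 1.170e-2·(0.170231)^1.9998 = 1.170e-2·0.0289889 ≈ 0.0003392.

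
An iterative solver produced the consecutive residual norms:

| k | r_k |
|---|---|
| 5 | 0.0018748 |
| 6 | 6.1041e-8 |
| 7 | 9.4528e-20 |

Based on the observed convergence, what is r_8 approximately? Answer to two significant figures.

7.8e-51

First estimate the order: p ≈ ln(r_7/r_6) / ln(r_6/r_5) = ln(9.4528e-20/6.1041e-8)/ln(6.1041e-8/0.0018748) = ln(1.5486e-12)/ln(3.25587e-05) ≈ 2.6319.
Then r_8 ≈ r_7·(r_7/r_6)^p = 9.4528e-20·(1.5486e-12)^2.6319 = 9.4528e-20·8.2623e-32 ≈ 7.81e-51.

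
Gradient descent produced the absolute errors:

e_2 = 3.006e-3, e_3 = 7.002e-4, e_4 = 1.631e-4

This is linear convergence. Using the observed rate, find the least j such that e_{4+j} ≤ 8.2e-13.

Rate ρ ≈ e_4/e_3 = 1.631e-4/7.002e-4 = 0.2329.
After j more steps, e_{4+j} ≈ 1.631e-4·ρ^j; need ρ^j ≤ 8.2e-13/1.631e-4 = 5.02759e-09.
j ≥ ln(5.02759e-09)/ln(0.2329) = -19.1083/-1.45715 = 13.113.
So 14 more iterations are needed.

14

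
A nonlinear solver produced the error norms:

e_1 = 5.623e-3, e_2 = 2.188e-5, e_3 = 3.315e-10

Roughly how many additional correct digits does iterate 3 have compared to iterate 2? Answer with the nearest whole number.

5

Digits gained ≈ log₁₀(e_2/e_3) = log₁₀(2.188e-5/3.315e-10) = log₁₀(66003) ≈ 4.820.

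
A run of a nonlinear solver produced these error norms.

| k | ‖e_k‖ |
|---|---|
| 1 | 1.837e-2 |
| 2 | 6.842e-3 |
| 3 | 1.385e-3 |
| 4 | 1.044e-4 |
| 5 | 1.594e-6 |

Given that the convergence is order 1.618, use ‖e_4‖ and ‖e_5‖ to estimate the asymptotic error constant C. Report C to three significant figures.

4.41

C ≈ ‖e_5‖ / ‖e_4‖^1.618
  = 1.594e-6 / (1.044e-4)^1.618
  = 1.594e-6 / 3.61624e-07 ≈ 4.4079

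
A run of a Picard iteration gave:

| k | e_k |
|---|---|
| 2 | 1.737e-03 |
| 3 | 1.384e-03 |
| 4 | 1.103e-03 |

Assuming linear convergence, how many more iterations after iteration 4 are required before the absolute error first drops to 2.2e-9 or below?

58

Rate ρ ≈ e_4/e_3 = 1.103e-03/1.384e-03 = 0.7970.
After j more steps, e_{4+j} ≈ 1.103e-03·ρ^j; need ρ^j ≤ 2.2e-9/1.103e-03 = 1.99456e-06.
j ≥ ln(1.99456e-06)/ln(0.7970) = -13.1251/-0.22690 = 57.845.
So 58 more iterations are needed.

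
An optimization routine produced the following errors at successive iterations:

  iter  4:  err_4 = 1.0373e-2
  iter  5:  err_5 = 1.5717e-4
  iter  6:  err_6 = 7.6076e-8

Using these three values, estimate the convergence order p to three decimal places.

1.822

p ≈ ln(err_6/err_5) / ln(err_5/err_4)
  = ln(7.6076e-8/1.5717e-4) / ln(1.5717e-4/1.0373e-2)
  = ln(0.000484036) / ln(0.0151518)
  = -7.633351 / -4.189636 ≈ 1.821960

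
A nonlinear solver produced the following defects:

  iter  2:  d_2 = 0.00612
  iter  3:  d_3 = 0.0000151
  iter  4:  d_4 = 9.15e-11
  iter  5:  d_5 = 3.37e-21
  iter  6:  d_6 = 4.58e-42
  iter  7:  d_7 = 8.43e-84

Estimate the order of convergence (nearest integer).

2

Consecutive ratios: d_7/d_6 = 8.43e-84/4.58e-42 = 1.84061e-42, d_6/d_5 = 4.58e-42/3.37e-21 = 1.35905e-21.
p ≈ ln(1.84061e-42)/ln(1.35905e-21) = -96.0985/-48.0475 ≈ 2.00.
So the convergence is quadratic (order 2).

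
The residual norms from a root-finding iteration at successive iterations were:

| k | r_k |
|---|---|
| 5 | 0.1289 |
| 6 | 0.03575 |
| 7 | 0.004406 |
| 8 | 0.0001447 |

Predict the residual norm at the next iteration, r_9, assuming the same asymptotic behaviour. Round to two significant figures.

5.5e-7

First estimate the order: p ≈ ln(r_8/r_7) / ln(r_7/r_6) = ln(0.0001447/0.004406)/ln(0.004406/0.03575) = ln(0.0328416)/ln(0.123245) ≈ 1.6317.
Then r_9 ≈ r_8·(r_8/r_7)^p = 0.0001447·(0.0328416)^1.6317 = 0.0001447·0.00379533 ≈ 5.492e-07.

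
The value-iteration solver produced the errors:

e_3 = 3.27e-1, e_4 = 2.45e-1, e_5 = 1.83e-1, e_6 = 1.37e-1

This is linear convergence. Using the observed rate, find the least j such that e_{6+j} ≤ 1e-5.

Rate ρ ≈ e_6/e_5 = 1.37e-1/1.83e-1 = 0.7486.
After j more steps, e_{6+j} ≈ 1.37e-1·ρ^j; need ρ^j ≤ 1e-5/1.37e-1 = 7.29927e-05.
j ≥ ln(7.29927e-05)/ln(0.7486) = -9.5252/-0.28955 = 32.897.
So 33 more iterations are needed.

33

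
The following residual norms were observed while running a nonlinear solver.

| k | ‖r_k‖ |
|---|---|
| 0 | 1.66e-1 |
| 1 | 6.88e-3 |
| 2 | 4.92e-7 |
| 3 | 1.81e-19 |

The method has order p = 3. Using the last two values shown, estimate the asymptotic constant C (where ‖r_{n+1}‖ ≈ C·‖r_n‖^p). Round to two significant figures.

C ≈ ‖r_3‖ / ‖r_2‖^3
  = 1.81e-19 / (4.92e-7)^3
  = 1.81e-19 / 1.19095e-19 ≈ 1.5198

1.5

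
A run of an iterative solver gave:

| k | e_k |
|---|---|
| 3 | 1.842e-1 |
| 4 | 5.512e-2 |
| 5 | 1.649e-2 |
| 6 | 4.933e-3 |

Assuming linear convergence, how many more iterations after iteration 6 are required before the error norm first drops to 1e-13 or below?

21

Rate ρ ≈ e_6/e_5 = 4.933e-3/1.649e-2 = 0.2992.
After j more steps, e_{6+j} ≈ 4.933e-3·ρ^j; need ρ^j ≤ 1e-13/4.933e-3 = 2.02716e-11.
j ≥ ln(2.02716e-11)/ln(0.2992) = -24.6218/-1.20664 = 20.405.
So 21 more iterations are needed.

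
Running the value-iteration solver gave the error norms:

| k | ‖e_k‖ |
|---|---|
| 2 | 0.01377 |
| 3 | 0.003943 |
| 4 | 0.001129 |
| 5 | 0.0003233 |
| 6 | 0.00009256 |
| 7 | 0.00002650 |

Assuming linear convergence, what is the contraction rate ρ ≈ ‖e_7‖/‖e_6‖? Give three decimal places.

ρ ≈ ‖e_7‖/‖e_6‖ = 0.00002650/0.00009256 = 0.28630

0.286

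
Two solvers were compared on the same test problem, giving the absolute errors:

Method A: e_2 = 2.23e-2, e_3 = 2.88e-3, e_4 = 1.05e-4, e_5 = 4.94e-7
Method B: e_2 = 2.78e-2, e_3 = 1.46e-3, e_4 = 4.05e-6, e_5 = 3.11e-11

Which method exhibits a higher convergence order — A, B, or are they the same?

B

Method A: p ≈ ln(4.94e-7/1.05e-4)/ln(1.05e-4/2.88e-3) ≈ 1.62.
Method B: p ≈ ln(3.11e-11/4.05e-6)/ln(4.05e-6/1.46e-3) ≈ 2.00.
Method B has the higher order (≈2.0 vs ≈1.6).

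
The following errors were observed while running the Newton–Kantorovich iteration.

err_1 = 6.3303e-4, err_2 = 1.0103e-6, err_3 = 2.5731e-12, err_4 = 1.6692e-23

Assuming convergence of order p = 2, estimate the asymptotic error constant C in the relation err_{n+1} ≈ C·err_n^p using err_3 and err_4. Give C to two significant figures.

2.5

C ≈ err_4 / err_3^2
  = 1.6692e-23 / (2.5731e-12)^2
  = 1.6692e-23 / 6.62084e-24 ≈ 2.5211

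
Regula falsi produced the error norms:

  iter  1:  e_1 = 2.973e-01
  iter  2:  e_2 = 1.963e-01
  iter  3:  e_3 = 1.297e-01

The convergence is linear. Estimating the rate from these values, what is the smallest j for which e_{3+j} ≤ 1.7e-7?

Rate ρ ≈ e_3/e_2 = 1.297e-01/1.963e-01 = 0.6607.
After j more steps, e_{3+j} ≈ 1.297e-01·ρ^j; need ρ^j ≤ 1.7e-7/1.297e-01 = 1.31072e-06.
j ≥ ln(1.31072e-06)/ln(0.6607) = -13.5449/-0.41446 = 32.681.
So 33 more iterations are needed.

33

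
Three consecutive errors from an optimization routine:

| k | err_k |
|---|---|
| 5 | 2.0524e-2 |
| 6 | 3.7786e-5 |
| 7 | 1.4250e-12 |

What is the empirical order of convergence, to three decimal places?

2.714

p ≈ ln(err_7/err_6) / ln(err_6/err_5)
  = ln(1.4250e-12/3.7786e-5) / ln(3.7786e-5/2.0524e-2)
  = ln(3.77124e-08) / ln(0.00184106)
  = -17.093277 / -6.297414 ≈ 2.714333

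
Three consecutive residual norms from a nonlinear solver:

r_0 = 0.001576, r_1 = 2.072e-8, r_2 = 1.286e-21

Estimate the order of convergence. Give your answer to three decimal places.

p ≈ ln(r_2/r_1) / ln(r_1/r_0)
  = ln(1.286e-21/2.072e-8) / ln(2.072e-8/0.001576)
  = ln(6.20656e-14) / ln(1.31472e-05)
  = -30.410585 / -11.239302 ≈ 2.705736

2.706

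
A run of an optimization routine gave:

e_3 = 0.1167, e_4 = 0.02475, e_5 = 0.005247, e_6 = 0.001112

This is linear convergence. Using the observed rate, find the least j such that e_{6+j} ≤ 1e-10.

11

Rate ρ ≈ e_6/e_5 = 0.001112/0.005247 = 0.2119.
After j more steps, e_{6+j} ≈ 0.001112·ρ^j; need ρ^j ≤ 1e-10/0.001112 = 8.99281e-08.
j ≥ ln(8.99281e-08)/ln(0.2119) = -16.2243/-1.55164 = 10.456.
So 11 more iterations are needed.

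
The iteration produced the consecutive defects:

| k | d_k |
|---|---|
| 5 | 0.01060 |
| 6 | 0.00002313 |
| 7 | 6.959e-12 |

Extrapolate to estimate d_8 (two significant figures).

First estimate the order: p ≈ ln(d_7/d_6) / ln(d_6/d_5) = ln(6.959e-12/0.00002313)/ln(0.00002313/0.01060) = ln(3.00865e-07)/ln(0.00218208) ≈ 2.4507.
Then d_8 ≈ d_7·(d_7/d_6)^p = 6.959e-12·(3.00865e-07)^2.4507 = 6.959e-12·1.04099e-16 ≈ 7.244e-28.

7.2e-28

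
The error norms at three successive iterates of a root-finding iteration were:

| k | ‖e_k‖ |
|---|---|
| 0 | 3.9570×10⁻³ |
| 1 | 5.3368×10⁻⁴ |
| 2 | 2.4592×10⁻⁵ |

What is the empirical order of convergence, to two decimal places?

1.54

p ≈ ln(‖e_2‖/‖e_1‖) / ln(‖e_1‖/‖e_0‖)
  = ln(2.4592×10⁻⁵/5.3368×10⁻⁴) / ln(5.3368×10⁻⁴/3.9570×10⁻³)
  = ln(0.04608) / ln(0.13487)
  = -3.07738 / -2.00344 ≈ 1.53605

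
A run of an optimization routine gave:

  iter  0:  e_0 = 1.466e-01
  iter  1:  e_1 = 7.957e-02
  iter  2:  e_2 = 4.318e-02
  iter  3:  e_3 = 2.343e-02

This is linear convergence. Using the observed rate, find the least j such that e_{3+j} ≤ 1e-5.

Rate ρ ≈ e_3/e_2 = 2.343e-02/4.318e-02 = 0.5426.
After j more steps, e_{3+j} ≈ 2.343e-02·ρ^j; need ρ^j ≤ 1e-5/2.343e-02 = 0.000426803.
j ≥ ln(0.000426803)/ln(0.5426) = -7.7592/-0.61138 = 12.691.
So 13 more iterations are needed.

13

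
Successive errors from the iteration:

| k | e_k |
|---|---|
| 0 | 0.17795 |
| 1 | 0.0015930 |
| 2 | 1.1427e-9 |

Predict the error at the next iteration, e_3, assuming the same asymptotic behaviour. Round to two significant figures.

4.2e-28

First estimate the order: p ≈ ln(e_2/e_1) / ln(e_1/e_0) = ln(1.1427e-9/0.0015930)/ln(0.0015930/0.17795) = ln(7.17326e-07)/ln(0.00895195) ≈ 3.0000.
Then e_3 ≈ e_2·(e_2/e_1)^p = 1.1427e-9·(7.17326e-07)^3.0000 = 1.1427e-9·3.69105e-19 ≈ 4.218e-28.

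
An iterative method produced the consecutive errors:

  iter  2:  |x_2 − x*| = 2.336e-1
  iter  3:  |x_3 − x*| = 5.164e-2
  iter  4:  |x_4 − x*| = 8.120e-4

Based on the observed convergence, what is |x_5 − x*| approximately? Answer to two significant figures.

First estimate the order: p ≈ ln(|x_4 − x*|/|x_3 − x*|) / ln(|x_3 − x*|/|x_2 − x*|) = ln(8.120e-4/5.164e-2)/ln(5.164e-2/2.336e-1) = ln(0.0157242)/ln(0.221062) ≈ 2.7513.
Then |x_5 − x*| ≈ |x_4 − x*|·(|x_4 − x*|/|x_3 − x*|)^p = 8.120e-4·(0.0157242)^2.7513 = 8.120e-4·1.09199e-05 ≈ 8.867e-09.

8.9e-9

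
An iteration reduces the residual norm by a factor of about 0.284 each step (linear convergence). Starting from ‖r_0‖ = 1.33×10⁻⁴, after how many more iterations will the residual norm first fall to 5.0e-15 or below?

After k steps, ‖r_k‖ ≈ 1.33×10⁻⁴·0.284^k.
Need 0.284^k ≤ 5.0e-15/1.33×10⁻⁴ = 3.7594e-11.
k ≥ ln(3.7594e-11)/ln(0.284) = -24.0042/-1.25878 = 19.069.
Smallest integer k = 20.

20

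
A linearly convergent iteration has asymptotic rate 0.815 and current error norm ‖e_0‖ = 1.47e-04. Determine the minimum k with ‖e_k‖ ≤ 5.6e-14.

After k steps, ‖e_k‖ ≈ 1.47e-04·0.815^k.
Need 0.815^k ≤ 5.6e-14/1.47e-04 = 3.80952e-10.
k ≥ ln(3.80952e-10)/ln(0.815) = -21.6883/-0.20457 = 106.019.
Smallest integer k = 107.

107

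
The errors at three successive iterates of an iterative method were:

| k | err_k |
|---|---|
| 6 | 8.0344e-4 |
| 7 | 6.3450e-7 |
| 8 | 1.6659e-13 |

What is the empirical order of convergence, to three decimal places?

p ≈ ln(err_8/err_7) / ln(err_7/err_6)
  = ln(1.6659e-13/6.3450e-7) / ln(6.3450e-7/8.0344e-4)
  = ln(2.62553e-07) / ln(0.000789729)
  = -15.152813 / -7.143821 ≈ 2.121108

2.121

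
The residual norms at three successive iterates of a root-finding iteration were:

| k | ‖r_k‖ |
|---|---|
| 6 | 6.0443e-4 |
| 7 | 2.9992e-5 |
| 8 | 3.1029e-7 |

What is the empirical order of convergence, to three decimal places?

p ≈ ln(‖r_8‖/‖r_7‖) / ln(‖r_7‖/‖r_6‖)
  = ln(3.1029e-7/2.9992e-5) / ln(2.9992e-5/6.0443e-4)
  = ln(0.0103458) / ln(0.0496203)
  = -4.571175 / -3.003355 ≈ 1.522023

1.522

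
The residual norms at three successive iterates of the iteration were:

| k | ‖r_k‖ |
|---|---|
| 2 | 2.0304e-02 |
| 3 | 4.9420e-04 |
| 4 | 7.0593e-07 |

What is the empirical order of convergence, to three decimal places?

1.763

p ≈ ln(‖r_4‖/‖r_3‖) / ln(‖r_3‖/‖r_2‖)
  = ln(7.0593e-07/4.9420e-04) / ln(4.9420e-04/2.0304e-02)
  = ln(0.00142843) / ln(0.02434)
  = -6.551179 / -3.715634 ≈ 1.763139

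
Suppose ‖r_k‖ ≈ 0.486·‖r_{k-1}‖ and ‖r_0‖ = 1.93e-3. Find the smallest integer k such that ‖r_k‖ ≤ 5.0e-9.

18

After k steps, ‖r_k‖ ≈ 1.93e-3·0.486^k.
Need 0.486^k ≤ 5.0e-9/1.93e-3 = 2.59067e-06.
k ≥ ln(2.59067e-06)/ln(0.486) = -12.8636/-0.72155 = 17.828.
Smallest integer k = 18.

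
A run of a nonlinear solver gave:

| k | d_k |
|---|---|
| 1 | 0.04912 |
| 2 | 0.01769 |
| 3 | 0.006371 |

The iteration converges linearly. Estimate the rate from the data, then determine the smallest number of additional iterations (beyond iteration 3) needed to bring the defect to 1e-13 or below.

25

Rate ρ ≈ d_3/d_2 = 0.006371/0.01769 = 0.3601.
After j more steps, d_{3+j} ≈ 0.006371·ρ^j; need ρ^j ≤ 1e-13/0.006371 = 1.56961e-11.
j ≥ ln(1.56961e-11)/ln(0.3601) = -24.8776/-1.02137 = 24.357.
So 25 more iterations are needed.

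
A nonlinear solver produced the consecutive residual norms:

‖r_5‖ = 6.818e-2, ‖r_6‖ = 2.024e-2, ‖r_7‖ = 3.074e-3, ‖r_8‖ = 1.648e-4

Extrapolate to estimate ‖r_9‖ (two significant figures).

First estimate the order: p ≈ ln(‖r_8‖/‖r_7‖) / ln(‖r_7‖/‖r_6‖) = ln(1.648e-4/3.074e-3)/ln(3.074e-3/2.024e-2) = ln(0.0536109)/ln(0.151877) ≈ 1.5525.
Then ‖r_9‖ ≈ ‖r_8‖·(‖r_8‖/‖r_7‖)^p = 1.648e-4·(0.0536109)^1.5525 = 1.648e-4·0.0106455 ≈ 1.754e-06.

1.8e-6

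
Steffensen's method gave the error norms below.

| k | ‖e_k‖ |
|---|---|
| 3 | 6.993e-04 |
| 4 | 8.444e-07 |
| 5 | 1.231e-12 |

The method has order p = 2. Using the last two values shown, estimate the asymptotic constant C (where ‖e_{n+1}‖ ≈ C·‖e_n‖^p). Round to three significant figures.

C ≈ ‖e_5‖ / ‖e_4‖^2
  = 1.231e-12 / (8.444e-07)^2
  = 1.231e-12 / 7.13011e-13 ≈ 1.7265

1.73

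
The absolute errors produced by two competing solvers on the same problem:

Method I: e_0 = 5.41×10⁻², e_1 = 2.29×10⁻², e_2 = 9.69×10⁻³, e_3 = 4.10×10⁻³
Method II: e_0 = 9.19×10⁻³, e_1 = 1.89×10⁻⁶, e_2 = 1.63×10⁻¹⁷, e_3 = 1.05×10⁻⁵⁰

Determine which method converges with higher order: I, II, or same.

II

Method I: p ≈ ln(4.10×10⁻³/9.69×10⁻³)/ln(9.69×10⁻³/2.29×10⁻²) ≈ 1.00.
Method II: p ≈ ln(1.05×10⁻⁵⁰/1.63×10⁻¹⁷)/ln(1.63×10⁻¹⁷/1.89×10⁻⁶) ≈ 3.00.
Method II has the higher order (≈3.0 vs ≈1.0).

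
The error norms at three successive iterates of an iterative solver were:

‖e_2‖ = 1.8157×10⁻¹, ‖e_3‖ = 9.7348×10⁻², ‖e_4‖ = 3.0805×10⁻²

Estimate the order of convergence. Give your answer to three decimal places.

1.846

p ≈ ln(‖e_4‖/‖e_3‖) / ln(‖e_3‖/‖e_2‖)
  = ln(3.0805×10⁻²/9.7348×10⁻²) / ln(9.7348×10⁻²/1.8157×10⁻¹)
  = ln(0.316442) / ln(0.536146)
  = -1.150615 / -0.623349 ≈ 1.845860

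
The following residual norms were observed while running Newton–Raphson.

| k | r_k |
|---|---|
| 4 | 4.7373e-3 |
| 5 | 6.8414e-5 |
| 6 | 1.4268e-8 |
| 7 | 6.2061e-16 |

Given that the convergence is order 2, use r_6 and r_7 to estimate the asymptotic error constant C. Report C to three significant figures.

3.05

C ≈ r_7 / r_6^2
  = 6.2061e-16 / (1.4268e-8)^2
  = 6.2061e-16 / 2.03576e-16 ≈ 3.0485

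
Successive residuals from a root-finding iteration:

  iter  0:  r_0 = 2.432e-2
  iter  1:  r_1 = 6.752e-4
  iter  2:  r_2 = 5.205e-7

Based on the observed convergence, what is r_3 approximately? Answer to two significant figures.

3.1e-13

First estimate the order: p ≈ ln(r_2/r_1) / ln(r_1/r_0) = ln(5.205e-7/6.752e-4)/ln(6.752e-4/2.432e-2) = ln(0.000770883)/ln(0.0277632) ≈ 2.0000.
Then r_3 ≈ r_2·(r_2/r_1)^p = 5.205e-7·(0.000770883)^2.0000 = 5.205e-7·5.94261e-07 ≈ 3.093e-13.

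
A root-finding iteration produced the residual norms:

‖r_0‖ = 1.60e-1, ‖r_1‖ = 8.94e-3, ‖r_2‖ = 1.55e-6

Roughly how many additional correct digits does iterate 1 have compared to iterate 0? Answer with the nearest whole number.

1

Digits gained ≈ log₁₀(‖r_0‖/‖r_1‖) = log₁₀(1.60e-1/8.94e-3) = log₁₀(17.8971) ≈ 1.253.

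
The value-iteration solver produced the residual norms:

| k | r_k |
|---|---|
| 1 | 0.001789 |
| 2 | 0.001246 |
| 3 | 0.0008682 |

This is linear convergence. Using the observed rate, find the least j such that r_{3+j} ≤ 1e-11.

51

Rate ρ ≈ r_3/r_2 = 0.0008682/0.001246 = 0.6968.
After j more steps, r_{3+j} ≈ 0.0008682·ρ^j; need ρ^j ≤ 1e-11/0.0008682 = 1.15181e-08.
j ≥ ln(1.15181e-08)/ln(0.6968) = -18.2793/-0.36126 = 50.599.
So 51 more iterations are needed.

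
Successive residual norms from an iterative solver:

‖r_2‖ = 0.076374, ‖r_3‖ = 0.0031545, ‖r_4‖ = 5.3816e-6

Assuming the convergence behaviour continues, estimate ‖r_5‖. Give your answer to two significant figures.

1.6e-11

First estimate the order: p ≈ ln(‖r_4‖/‖r_3‖) / ln(‖r_3‖/‖r_2‖) = ln(5.3816e-6/0.0031545)/ln(0.0031545/0.076374) = ln(0.00170601)/ln(0.0413033) ≈ 2.0000.
Then ‖r_5‖ ≈ ‖r_4‖·(‖r_4‖/‖r_3‖)^p = 5.3816e-6·(0.00170601)^2.0000 = 5.3816e-6·2.91047e-06 ≈ 1.566e-11.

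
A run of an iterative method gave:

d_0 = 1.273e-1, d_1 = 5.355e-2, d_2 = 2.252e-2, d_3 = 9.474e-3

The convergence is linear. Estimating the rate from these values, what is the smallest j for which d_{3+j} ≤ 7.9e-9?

Rate ρ ≈ d_3/d_2 = 9.474e-3/2.252e-2 = 0.4207.
After j more steps, d_{3+j} ≈ 9.474e-3·ρ^j; need ρ^j ≤ 7.9e-9/9.474e-3 = 8.33861e-07.
j ≥ ln(8.33861e-07)/ln(0.4207) = -13.9972/-0.86584 = 16.166.
So 17 more iterations are needed.

17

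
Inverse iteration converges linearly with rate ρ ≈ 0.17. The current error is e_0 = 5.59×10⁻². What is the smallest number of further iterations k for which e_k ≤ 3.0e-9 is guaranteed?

After k steps, e_k ≈ 5.59×10⁻²·0.17^k.
Need 0.17^k ≤ 3.0e-9/5.59×10⁻² = 5.36673e-08.
k ≥ ln(5.36673e-08)/ln(0.17) = -16.7405/-1.77196 = 9.447.
Smallest integer k = 10.

10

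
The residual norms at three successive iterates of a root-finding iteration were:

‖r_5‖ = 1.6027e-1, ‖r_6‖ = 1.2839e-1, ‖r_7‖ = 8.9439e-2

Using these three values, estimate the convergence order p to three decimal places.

1.630

p ≈ ln(‖r_7‖/‖r_6‖) / ln(‖r_6‖/‖r_5‖)
  = ln(8.9439e-2/1.2839e-1) / ln(1.2839e-1/1.6027e-1)
  = ln(0.69662) / ln(0.801086)
  = -0.361515 / -0.221787 ≈ 1.630010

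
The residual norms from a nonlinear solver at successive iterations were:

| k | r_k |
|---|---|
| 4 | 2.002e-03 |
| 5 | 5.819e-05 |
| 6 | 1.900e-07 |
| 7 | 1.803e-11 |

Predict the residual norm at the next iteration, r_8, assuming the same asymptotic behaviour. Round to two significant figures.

5.6e-18

First estimate the order: p ≈ ln(r_7/r_6) / ln(r_6/r_5) = ln(1.803e-11/1.900e-07)/ln(1.900e-07/5.819e-05) = ln(9.48947e-05)/ln(0.00326517) ≈ 1.6181.
Then r_8 ≈ r_7·(r_7/r_6)^p = 1.803e-11·(9.48947e-05)^1.6181 = 1.803e-11·3.09582e-07 ≈ 5.582e-18.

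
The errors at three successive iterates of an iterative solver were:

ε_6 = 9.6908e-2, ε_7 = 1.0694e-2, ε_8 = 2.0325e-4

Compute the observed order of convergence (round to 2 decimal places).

1.80

p ≈ ln(ε_8/ε_7) / ln(ε_7/ε_6)
  = ln(2.0325e-4/1.0694e-2) / ln(1.0694e-2/9.6908e-2)
  = ln(0.019006) / ln(0.110352)
  = -3.96300 / -2.20408 ≈ 1.79803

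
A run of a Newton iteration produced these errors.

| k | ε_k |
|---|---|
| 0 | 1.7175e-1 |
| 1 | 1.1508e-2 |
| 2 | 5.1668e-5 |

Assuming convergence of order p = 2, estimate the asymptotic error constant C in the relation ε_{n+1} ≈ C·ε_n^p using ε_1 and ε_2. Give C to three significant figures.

C ≈ ε_2 / ε_1^2
  = 5.1668e-5 / (1.1508e-2)^2
  = 5.1668e-5 / 0.000132434 ≈ 0.39014

0.390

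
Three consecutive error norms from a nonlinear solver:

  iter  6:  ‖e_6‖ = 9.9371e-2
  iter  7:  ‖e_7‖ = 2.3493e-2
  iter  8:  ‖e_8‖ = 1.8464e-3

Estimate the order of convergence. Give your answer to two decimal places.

1.76

p ≈ ln(‖e_8‖/‖e_7‖) / ln(‖e_7‖/‖e_6‖)
  = ln(1.8464e-3/2.3493e-2) / ln(2.3493e-2/9.9371e-2)
  = ln(0.0785936) / ln(0.236417)
  = -2.54347 / -1.44216 ≈ 1.76365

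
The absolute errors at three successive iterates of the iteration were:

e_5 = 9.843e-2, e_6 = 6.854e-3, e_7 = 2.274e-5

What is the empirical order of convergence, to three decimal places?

p ≈ ln(e_7/e_6) / ln(e_6/e_5)
  = ln(2.274e-5/6.854e-3) / ln(6.854e-3/9.843e-2)
  = ln(0.00331777) / ln(0.0696332)
  = -5.708462 / -2.664514 ≈ 2.142403

2.142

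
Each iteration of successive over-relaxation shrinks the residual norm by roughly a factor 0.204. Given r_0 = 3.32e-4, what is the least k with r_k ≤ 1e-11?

11

After k steps, r_k ≈ 3.32e-4·0.204^k.
Need 0.204^k ≤ 1e-11/3.32e-4 = 3.01205e-08.
k ≥ ln(3.01205e-08)/ln(0.204) = -17.3181/-1.58964 = 10.894.
Smallest integer k = 11.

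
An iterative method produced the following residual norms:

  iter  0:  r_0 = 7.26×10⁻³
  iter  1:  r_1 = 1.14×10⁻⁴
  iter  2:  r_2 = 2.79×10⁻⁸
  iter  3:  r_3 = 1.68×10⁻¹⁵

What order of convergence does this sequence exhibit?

2

Consecutive ratios: r_3/r_2 = 1.68×10⁻¹⁵/2.79×10⁻⁸ = 6.02151e-08, r_2/r_1 = 2.79×10⁻⁸/1.14×10⁻⁴ = 0.000244737.
p ≈ ln(6.02151e-08)/ln(0.000244737) = -16.6253/-8.3153 ≈ 2.00.
So the convergence is quadratic (order 2).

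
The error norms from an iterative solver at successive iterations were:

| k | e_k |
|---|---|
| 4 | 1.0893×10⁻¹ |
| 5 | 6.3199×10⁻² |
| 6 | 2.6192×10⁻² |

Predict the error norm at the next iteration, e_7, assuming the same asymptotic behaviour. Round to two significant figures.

First estimate the order: p ≈ ln(e_6/e_5) / ln(e_5/e_4) = ln(2.6192×10⁻²/6.3199×10⁻²)/ln(6.3199×10⁻²/1.0893×10⁻¹) = ln(0.414437)/ln(0.58018) ≈ 1.6179.
Then e_7 ≈ e_6·(e_6/e_5)^p = 2.6192×10⁻²·(0.414437)^1.6179 = 2.6192×10⁻²·0.240484 ≈ 0.006299.

6.3e-3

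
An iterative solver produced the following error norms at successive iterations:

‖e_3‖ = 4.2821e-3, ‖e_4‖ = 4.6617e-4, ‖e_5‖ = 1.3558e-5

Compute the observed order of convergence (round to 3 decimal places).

p ≈ ln(‖e_5‖/‖e_4‖) / ln(‖e_4‖/‖e_3‖)
  = ln(1.3558e-5/4.6617e-4) / ln(4.6617e-4/4.2821e-3)
  = ln(0.0290838) / ln(0.108865)
  = -3.537574 / -2.217647 ≈ 1.595193

1.595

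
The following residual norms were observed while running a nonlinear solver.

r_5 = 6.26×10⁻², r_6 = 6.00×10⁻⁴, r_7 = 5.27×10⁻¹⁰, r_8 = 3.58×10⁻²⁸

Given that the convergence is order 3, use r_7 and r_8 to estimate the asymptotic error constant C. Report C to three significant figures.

2.45

C ≈ r_8 / r_7^3
  = 3.58×10⁻²⁸ / (5.27×10⁻¹⁰)^3
  = 3.58×10⁻²⁸ / 1.46363e-28 ≈ 2.446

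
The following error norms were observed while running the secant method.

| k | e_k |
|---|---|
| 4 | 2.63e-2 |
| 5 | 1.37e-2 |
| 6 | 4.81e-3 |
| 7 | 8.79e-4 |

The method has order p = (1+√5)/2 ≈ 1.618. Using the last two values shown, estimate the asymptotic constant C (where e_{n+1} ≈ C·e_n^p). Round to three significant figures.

4.95

C ≈ e_7 / e_6^1.618
  = 8.79e-4 / (4.81e-3)^1.618
  = 8.79e-4 / 0.00017771 ≈ 4.9463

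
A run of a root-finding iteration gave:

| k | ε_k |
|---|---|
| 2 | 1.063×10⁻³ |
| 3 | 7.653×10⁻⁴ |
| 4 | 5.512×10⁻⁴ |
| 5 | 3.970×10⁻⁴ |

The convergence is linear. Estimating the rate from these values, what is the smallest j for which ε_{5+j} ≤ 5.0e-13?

Rate ρ ≈ ε_5/ε_4 = 3.970×10⁻⁴/5.512×10⁻⁴ = 0.7202.
After j more steps, ε_{5+j} ≈ 3.970×10⁻⁴·ρ^j; need ρ^j ≤ 5.0e-13/3.970×10⁻⁴ = 1.25945e-09.
j ≥ ln(1.25945e-09)/ln(0.7202) = -20.4926/-0.32823 = 62.434.
So 63 more iterations are needed.

63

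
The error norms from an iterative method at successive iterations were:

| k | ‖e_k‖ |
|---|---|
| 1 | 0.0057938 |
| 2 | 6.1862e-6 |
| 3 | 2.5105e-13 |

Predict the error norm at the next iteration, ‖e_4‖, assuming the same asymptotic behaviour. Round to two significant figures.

1.0e-31

First estimate the order: p ≈ ln(‖e_3‖/‖e_2‖) / ln(‖e_2‖/‖e_1‖) = ln(2.5105e-13/6.1862e-6)/ln(6.1862e-6/0.0057938) = ln(4.05823e-08)/ln(0.00106773) ≈ 2.4875.
Then ‖e_4‖ ≈ ‖e_3‖·(‖e_3‖/‖e_2‖)^p = 2.5105e-13·(4.05823e-08)^2.4875 = 2.5105e-13·4.10428e-19 ≈ 1.03e-31.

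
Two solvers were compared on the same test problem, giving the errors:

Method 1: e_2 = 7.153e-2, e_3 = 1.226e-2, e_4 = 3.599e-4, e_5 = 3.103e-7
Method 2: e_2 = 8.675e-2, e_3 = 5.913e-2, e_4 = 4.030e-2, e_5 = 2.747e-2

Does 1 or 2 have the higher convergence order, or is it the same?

1

Method 1: p ≈ ln(3.103e-7/3.599e-4)/ln(3.599e-4/1.226e-2) ≈ 2.00.
Method 2: p ≈ ln(2.747e-2/4.030e-2)/ln(4.030e-2/5.913e-2) ≈ 1.00.
Method 1 has the higher order (≈2.0 vs ≈1.0).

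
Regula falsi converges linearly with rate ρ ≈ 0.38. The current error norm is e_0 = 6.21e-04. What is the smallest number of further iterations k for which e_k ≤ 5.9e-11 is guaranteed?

17

After k steps, e_k ≈ 6.21e-04·0.38^k.
Need 0.38^k ≤ 5.9e-11/6.21e-04 = 9.50081e-08.
k ≥ ln(9.50081e-08)/ln(0.38) = -16.1693/-0.96758 = 16.711.
Smallest integer k = 17.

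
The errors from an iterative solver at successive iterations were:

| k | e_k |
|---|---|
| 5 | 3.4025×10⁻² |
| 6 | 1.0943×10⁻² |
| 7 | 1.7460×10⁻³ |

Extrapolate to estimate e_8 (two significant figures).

9.0e-5

First estimate the order: p ≈ ln(e_7/e_6) / ln(e_6/e_5) = ln(1.7460×10⁻³/1.0943×10⁻²)/ln(1.0943×10⁻²/3.4025×10⁻²) = ln(0.159554)/ln(0.321616) ≈ 1.6179.
Then e_8 ≈ e_7·(e_7/e_6)^p = 1.7460×10⁻³·(0.159554)^1.6179 = 1.7460×10⁻³·0.0513315 ≈ 8.962e-05.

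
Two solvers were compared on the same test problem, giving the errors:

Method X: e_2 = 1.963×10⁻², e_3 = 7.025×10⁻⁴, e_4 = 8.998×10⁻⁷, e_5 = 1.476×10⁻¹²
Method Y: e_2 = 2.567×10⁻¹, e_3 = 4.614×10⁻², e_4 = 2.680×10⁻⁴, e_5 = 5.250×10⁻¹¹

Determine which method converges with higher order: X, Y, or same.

Y

Method X: p ≈ ln(1.476×10⁻¹²/8.998×10⁻⁷)/ln(8.998×10⁻⁷/7.025×10⁻⁴) ≈ 2.00.
Method Y: p ≈ ln(5.250×10⁻¹¹/2.680×10⁻⁴)/ln(2.680×10⁻⁴/4.614×10⁻²) ≈ 3.00.
Method Y has the higher order (≈3.0 vs ≈2.0).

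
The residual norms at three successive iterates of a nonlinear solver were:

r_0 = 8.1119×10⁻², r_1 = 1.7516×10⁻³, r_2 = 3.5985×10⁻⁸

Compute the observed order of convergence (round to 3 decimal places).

2.814

p ≈ ln(r_2/r_1) / ln(r_1/r_0)
  = ln(3.5985×10⁻⁸/1.7516×10⁻³) / ln(1.7516×10⁻³/8.1119×10⁻²)
  = ln(2.05441e-05) / ln(0.021593)
  = -10.792937 / -3.835386 ≈ 2.814042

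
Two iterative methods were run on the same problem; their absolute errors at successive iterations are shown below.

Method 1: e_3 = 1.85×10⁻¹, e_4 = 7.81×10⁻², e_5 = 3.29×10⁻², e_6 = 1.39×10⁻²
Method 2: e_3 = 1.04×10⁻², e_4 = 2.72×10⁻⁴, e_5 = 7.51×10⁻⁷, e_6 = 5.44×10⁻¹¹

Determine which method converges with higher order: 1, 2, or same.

Method 1: p ≈ ln(1.39×10⁻²/3.29×10⁻²)/ln(3.29×10⁻²/7.81×10⁻²) ≈ 1.00.
Method 2: p ≈ ln(5.44×10⁻¹¹/7.51×10⁻⁷)/ln(7.51×10⁻⁷/2.72×10⁻⁴) ≈ 1.62.
Method 2 has the higher order (≈1.6 vs ≈1.0).

2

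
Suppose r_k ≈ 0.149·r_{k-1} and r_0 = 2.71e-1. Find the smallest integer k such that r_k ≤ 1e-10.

12

After k steps, r_k ≈ 2.71e-1·0.149^k.
Need 0.149^k ≤ 1e-10/2.71e-1 = 3.69004e-10.
k ≥ ln(3.69004e-10)/ln(0.149) = -21.7202/-1.90381 = 11.409.
Smallest integer k = 12.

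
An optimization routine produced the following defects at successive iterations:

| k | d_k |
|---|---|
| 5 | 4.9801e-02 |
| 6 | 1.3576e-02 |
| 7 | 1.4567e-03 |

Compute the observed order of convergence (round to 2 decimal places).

p ≈ ln(d_7/d_6) / ln(d_6/d_5)
  = ln(1.4567e-03/1.3576e-02) / ln(1.3576e-02/4.9801e-02)
  = ln(0.1073) / ln(0.272605)
  = -2.23213 / -1.29973 ≈ 1.71738

1.72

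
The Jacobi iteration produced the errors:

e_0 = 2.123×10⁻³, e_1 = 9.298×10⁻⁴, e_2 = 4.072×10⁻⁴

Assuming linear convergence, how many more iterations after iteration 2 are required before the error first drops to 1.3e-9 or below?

16

Rate ρ ≈ e_2/e_1 = 4.072×10⁻⁴/9.298×10⁻⁴ = 0.4379.
After j more steps, e_{2+j} ≈ 4.072×10⁻⁴·ρ^j; need ρ^j ≤ 1.3e-9/4.072×10⁻⁴ = 3.19253e-06.
j ≥ ln(3.19253e-06)/ln(0.4379) = -12.6547/-0.82576 = 15.325.
So 16 more iterations are needed.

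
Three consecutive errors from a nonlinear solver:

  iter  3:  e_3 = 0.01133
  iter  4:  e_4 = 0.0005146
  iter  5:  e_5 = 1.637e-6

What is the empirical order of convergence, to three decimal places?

p ≈ ln(e_5/e_4) / ln(e_4/e_3)
  = ln(1.637e-6/0.0005146) / ln(0.0005146/0.01133)
  = ln(0.00318111) / ln(0.0454192)
  = -5.750525 / -3.091820 ≈ 1.859916

1.860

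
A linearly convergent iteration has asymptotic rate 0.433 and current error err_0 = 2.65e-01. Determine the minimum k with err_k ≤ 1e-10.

After k steps, err_k ≈ 2.65e-01·0.433^k.
Need 0.433^k ≤ 1e-10/2.65e-01 = 3.77358e-10.
k ≥ ln(3.77358e-10)/ln(0.433) = -21.6978/-0.83702 = 25.923.
Smallest integer k = 26.

26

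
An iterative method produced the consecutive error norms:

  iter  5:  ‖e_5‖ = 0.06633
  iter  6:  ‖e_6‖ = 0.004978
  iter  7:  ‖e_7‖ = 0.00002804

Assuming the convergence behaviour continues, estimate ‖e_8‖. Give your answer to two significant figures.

8.9e-10

First estimate the order: p ≈ ln(‖e_7‖/‖e_6‖) / ln(‖e_6‖/‖e_5‖) = ln(0.00002804/0.004978)/ln(0.004978/0.06633) = ln(0.00563278)/ln(0.075049) ≈ 2.0000.
Then ‖e_8‖ ≈ ‖e_7‖·(‖e_7‖/‖e_6‖)^p = 0.00002804·(0.00563278)^2.0000 = 0.00002804·3.17282e-05 ≈ 8.897e-10.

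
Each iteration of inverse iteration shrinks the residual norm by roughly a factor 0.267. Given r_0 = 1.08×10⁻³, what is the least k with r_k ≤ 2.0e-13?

After k steps, r_k ≈ 1.08×10⁻³·0.267^k.
Need 0.267^k ≤ 2.0e-13/1.08×10⁻³ = 1.85185e-10.
k ≥ ln(1.85185e-10)/ln(0.267) = -22.4097/-1.32051 = 16.970.
Smallest integer k = 17.

17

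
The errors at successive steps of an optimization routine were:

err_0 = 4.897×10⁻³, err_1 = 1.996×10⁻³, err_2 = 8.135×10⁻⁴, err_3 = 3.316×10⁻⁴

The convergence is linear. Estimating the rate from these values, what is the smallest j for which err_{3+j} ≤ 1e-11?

20

Rate ρ ≈ err_3/err_2 = 3.316×10⁻⁴/8.135×10⁻⁴ = 0.4076.
After j more steps, err_{3+j} ≈ 3.316×10⁻⁴·ρ^j; need ρ^j ≤ 1e-11/3.316×10⁻⁴ = 3.01568e-08.
j ≥ ln(3.01568e-08)/ln(0.4076) = -17.3169/-0.89747 = 19.295.
So 20 more iterations are needed.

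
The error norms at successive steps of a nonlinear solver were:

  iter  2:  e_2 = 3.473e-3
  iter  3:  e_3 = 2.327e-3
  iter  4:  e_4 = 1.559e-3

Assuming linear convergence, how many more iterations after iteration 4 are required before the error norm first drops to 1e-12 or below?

53

Rate ρ ≈ e_4/e_3 = 1.559e-3/2.327e-3 = 0.6700.
After j more steps, e_{4+j} ≈ 1.559e-3·ρ^j; need ρ^j ≤ 1e-12/1.559e-3 = 6.41437e-10.
j ≥ ln(6.41437e-10)/ln(0.6700) = -21.1673/-0.40048 = 52.855.
So 53 more iterations are needed.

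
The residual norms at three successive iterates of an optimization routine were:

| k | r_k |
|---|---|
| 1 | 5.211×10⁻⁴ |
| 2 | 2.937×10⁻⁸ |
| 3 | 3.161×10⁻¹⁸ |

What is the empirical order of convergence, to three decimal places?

p ≈ ln(r_3/r_2) / ln(r_2/r_1)
  = ln(3.161×10⁻¹⁸/2.937×10⁻⁸) / ln(2.937×10⁻⁸/5.211×10⁻⁴)
  = ln(1.07627e-10) / ln(5.63615e-05)
  = -22.952350 / -9.783724 ≈ 2.345973

2.346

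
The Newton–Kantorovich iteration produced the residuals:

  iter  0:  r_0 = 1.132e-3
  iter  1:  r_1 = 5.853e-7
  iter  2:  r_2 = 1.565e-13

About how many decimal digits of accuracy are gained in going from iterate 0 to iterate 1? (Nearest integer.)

Digits gained ≈ log₁₀(r_0/r_1) = log₁₀(1.132e-3/5.853e-7) = log₁₀(1934.05) ≈ 3.286.

3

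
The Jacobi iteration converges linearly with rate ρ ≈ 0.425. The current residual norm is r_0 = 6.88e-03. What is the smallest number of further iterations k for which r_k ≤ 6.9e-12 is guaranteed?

After k steps, r_k ≈ 6.88e-03·0.425^k.
Need 0.425^k ≤ 6.9e-12/6.88e-03 = 1.00291e-09.
k ≥ ln(1.00291e-09)/ln(0.425) = -20.7204/-0.85567 = 24.215.
Smallest integer k = 25.

25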